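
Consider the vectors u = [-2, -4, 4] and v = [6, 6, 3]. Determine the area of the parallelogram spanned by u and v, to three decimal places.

48.374

i: (-4)·3 - 4·6 = -12 - 24 = -36
j: 4·6 - (-2)·3 = 24 - (-6) = 30
k: (-2)·6 - (-4)·6 = -12 - (-24) = 12
u × v = (-36, 30, 12)
|u × v| = √((-36)² + 30² + 12²) = √2340 ≈ 48.3735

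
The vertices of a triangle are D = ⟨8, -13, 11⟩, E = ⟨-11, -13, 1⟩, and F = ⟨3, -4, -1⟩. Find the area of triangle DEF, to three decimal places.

DE = (-19, 0, -10),  DF = (-5, 9, -12)
i: 0·(-12) - (-10)·9 = 0 - (-90) = 90
j: (-10)·(-5) - (-19)·(-12) = 50 - 228 = -178
k: (-19)·9 - 0·(-5) = -171 - 0 = -171
DE × DF = (90, -178, -171)
|DE × DF| = √69025 ≈ 262.7261
area = ½ · 262.7261 ≈ 131.363

131.363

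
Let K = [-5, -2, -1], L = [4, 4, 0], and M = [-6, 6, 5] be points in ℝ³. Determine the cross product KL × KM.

(28, -55, 78)

KL = (9, 6, 1)
KM = (-1, 8, 6)
i: 6·6 - 1·8 = 36 - 8 = 28
j: 1·(-1) - 9·6 = -1 - 54 = -55
k: 9·8 - 6·(-1) = 72 - (-6) = 78
KL × KM = (28, -55, 78)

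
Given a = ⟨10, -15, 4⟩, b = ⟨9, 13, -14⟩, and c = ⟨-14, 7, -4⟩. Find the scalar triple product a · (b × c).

-2040

b × c:
i: 13·(-4) - (-14)·7 = -52 - (-98) = 46
j: (-14)·(-14) - 9·(-4) = 196 - (-36) = 232
k: 9·7 - 13·(-14) = 63 - (-182) = 245
b × c = (46, 232, 245)
a · (b × c) = 10·46 + (-15)·232 + 4·245 = 460 - 3480 + 980 = -2040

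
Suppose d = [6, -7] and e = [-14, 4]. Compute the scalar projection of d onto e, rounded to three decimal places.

d · e = 6·(-14) + (-7)·4 = -84 - 28 = -112
|e| = √(196 + 16) = √212 ≈ 14.5602
comp_e d = -112 / √212 ≈ -7.692

-7.692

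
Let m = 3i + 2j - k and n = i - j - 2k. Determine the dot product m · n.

m · n = 3·1 + 2·(-1) + (-1)·(-2) = 3 - 2 + 2 = 3

3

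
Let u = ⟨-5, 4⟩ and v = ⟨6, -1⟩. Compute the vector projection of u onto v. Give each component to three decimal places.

(-5.514, 0.919)

u · v = (-5)·6 + 4·(-1) = -30 - 4 = -34
|v|² = 36 + 1 = 37
proj_v u = (-34/37) · (6, -1) ≈ (-5.514, 0.919)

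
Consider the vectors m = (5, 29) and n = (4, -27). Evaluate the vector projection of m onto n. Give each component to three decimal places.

m · n = 5·4 + 29·(-27) = 20 - 783 = -763
|n|² = 16 + 729 = 745
proj_n m = (-763/745) · (4, -27) ≈ (-4.097, 27.652)

(-4.097, 27.652)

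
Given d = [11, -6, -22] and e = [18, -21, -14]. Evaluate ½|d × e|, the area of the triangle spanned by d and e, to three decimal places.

i: (-6)·(-14) - (-22)·(-21) = 84 - 462 = -378
j: (-22)·18 - 11·(-14) = -396 - (-154) = -242
k: 11·(-21) - (-6)·18 = -231 - (-108) = -123
d × e = (-378, -242, -123)
|d × e| = √((-378)² + (-242)² + (-123)²) = √216577 ≈ 465.3783
area = ½ · 465.3783 ≈ 232.689

232.689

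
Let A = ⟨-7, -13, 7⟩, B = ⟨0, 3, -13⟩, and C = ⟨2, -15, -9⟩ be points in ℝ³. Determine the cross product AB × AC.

AB = (7, 16, -20)
AC = (9, -2, -16)
i: 16·(-16) - (-20)·(-2) = -256 - 40 = -296
j: (-20)·9 - 7·(-16) = -180 - (-112) = -68
k: 7·(-2) - 16·9 = -14 - 144 = -158
AB × AC = (-296, -68, -158)

(-296, -68, -158)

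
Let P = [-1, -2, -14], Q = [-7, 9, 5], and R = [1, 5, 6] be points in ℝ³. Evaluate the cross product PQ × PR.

(87, 158, -64)

PQ = (-6, 11, 19)
PR = (2, 7, 20)
i: 11·20 - 19·7 = 220 - 133 = 87
j: 19·2 - (-6)·20 = 38 - (-120) = 158
k: (-6)·7 - 11·2 = -42 - 22 = -64
PQ × PR = (87, 158, -64)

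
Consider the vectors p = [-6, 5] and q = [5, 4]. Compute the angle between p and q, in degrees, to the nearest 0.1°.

p · q = (-6)·5 + 5·4 = -30 + 20 = -10
|p|² = 36 + 25 = 61,  |p| = √61 ≈ 7.810250
|q|² = 25 + 16 = 41,  |q| = √41 ≈ 6.403124
cos θ = -10 / (7.810250 · 6.403124) ≈ -0.19996
θ = arccos(-0.19996) ≈ 101.5°

101.5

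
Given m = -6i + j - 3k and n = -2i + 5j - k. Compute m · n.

m · n = (-6)·(-2) + 1·5 + (-3)·(-1) = 12 + 5 + 3 = 20

20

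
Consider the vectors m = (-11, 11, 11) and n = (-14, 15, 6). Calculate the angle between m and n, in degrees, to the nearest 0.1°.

19.0

m · n = (-11)·(-14) + 11·15 + 11·6 = 154 + 165 + 66 = 385
|m|² = 121 + 121 + 121 = 363,  |m| = √363 ≈ 19.052559
|n|² = 196 + 225 + 36 = 457,  |n| = √457 ≈ 21.377558
cos θ = 385 / (19.052559 · 21.377558) ≈ 0.94526
θ = arccos(0.94526) ≈ 19.0°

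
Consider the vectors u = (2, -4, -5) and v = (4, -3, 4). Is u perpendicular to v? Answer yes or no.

yes

u · v = 2·4 + (-4)·(-3) + (-5)·4 = 8 + 12 - 20 = 0
Zero, so the vectors are orthogonal.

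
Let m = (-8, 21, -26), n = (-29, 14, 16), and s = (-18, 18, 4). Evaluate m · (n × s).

n × s:
i: 14·4 - 16·18 = 56 - 288 = -232
j: 16·(-18) - (-29)·4 = -288 - (-116) = -172
k: (-29)·18 - 14·(-18) = -522 - (-252) = -270
n × s = (-232, -172, -270)
m · (n × s) = (-8)·(-232) + 21·(-172) + (-26)·(-270) = 1856 - 3612 + 7020 = 5264

5264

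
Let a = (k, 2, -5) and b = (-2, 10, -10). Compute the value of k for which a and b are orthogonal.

35

a · b = k·(-2) + 2·10 + (-5)·(-10) = 70 - 2k
Set equal to 0: -2k = -70, so k = 35.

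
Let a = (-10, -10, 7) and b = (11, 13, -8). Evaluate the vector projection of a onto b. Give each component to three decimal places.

a · b = (-10)·11 + (-10)·13 + 7·(-8) = -110 - 130 - 56 = -296
|b|² = 121 + 169 + 64 = 354
proj_b a = (-296/354) · (11, 13, -8) ≈ (-9.198, -10.870, 6.689)

(-9.198, -10.870, 6.689)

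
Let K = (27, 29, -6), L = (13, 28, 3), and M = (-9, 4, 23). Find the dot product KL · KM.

790

KL = L − K = (-14, -1, 9)
KM = M − K = (-36, -25, 29)
KL · KM = (-14)·(-36) + (-1)·(-25) + 9·29 = 504 + 25 + 261 = 790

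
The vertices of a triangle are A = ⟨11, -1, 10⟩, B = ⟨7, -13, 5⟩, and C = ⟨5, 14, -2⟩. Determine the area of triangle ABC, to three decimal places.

AB = (-4, -12, -5),  AC = (-6, 15, -12)
i: (-12)·(-12) - (-5)·15 = 144 - (-75) = 219
j: (-5)·(-6) - (-4)·(-12) = 30 - 48 = -18
k: (-4)·15 - (-12)·(-6) = -60 - 72 = -132
AB × AC = (219, -18, -132)
|AB × AC| = √65709 ≈ 256.3377
area = ½ · 256.3377 ≈ 128.169

128.169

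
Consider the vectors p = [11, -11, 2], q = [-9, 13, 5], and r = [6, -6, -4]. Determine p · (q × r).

q × r:
i: 13·(-4) - 5·(-6) = -52 - (-30) = -22
j: 5·6 - (-9)·(-4) = 30 - 36 = -6
k: (-9)·(-6) - 13·6 = 54 - 78 = -24
q × r = (-22, -6, -24)
p · (q × r) = 11·(-22) + (-11)·(-6) + 2·(-24) = -242 + 66 - 48 = -224

-224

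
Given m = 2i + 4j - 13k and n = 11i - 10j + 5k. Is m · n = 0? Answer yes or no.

no

m · n = 2·11 + 4·(-10) + (-13)·5 = 22 - 40 - 65 = -83
Nonzero, so the vectors are not orthogonal.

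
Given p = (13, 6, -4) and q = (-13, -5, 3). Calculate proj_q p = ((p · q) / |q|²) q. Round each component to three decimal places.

p · q = 13·(-13) + 6·(-5) + (-4)·3 = -169 - 30 - 12 = -211
|q|² = 169 + 25 + 9 = 203
proj_q p = (-211/203) · (-13, -5, 3) ≈ (13.512, 5.197, -3.118)

(13.512, 5.197, -3.118)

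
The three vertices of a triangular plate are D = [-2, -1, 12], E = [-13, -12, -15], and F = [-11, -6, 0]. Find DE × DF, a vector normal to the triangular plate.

(-3, 111, -44)

DE = (-11, -11, -27)
DF = (-9, -5, -12)
i: (-11)·(-12) - (-27)·(-5) = 132 - 135 = -3
j: (-27)·(-9) - (-11)·(-12) = 243 - 132 = 111
k: (-11)·(-5) - (-11)·(-9) = 55 - 99 = -44
DE × DF = (-3, 111, -44)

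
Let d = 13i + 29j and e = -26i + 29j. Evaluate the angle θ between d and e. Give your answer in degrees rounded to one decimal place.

d · e = 13·(-26) + 29·29 = -338 + 841 = 503
|d|² = 169 + 841 = 1010,  |d| = √1010 ≈ 31.780497
|e|² = 676 + 841 = 1517,  |e| = √1517 ≈ 38.948684
cos θ = 503 / (31.780497 · 38.948684) ≈ 0.40636
θ = arccos(0.40636) ≈ 66.0°

66.0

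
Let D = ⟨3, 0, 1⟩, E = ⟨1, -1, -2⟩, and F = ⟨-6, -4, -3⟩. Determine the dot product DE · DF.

DE = E − D = (-2, -1, -3)
DF = F − D = (-9, -4, -4)
DE · DF = (-2)·(-9) + (-1)·(-4) + (-3)·(-4) = 18 + 4 + 12 = 34

34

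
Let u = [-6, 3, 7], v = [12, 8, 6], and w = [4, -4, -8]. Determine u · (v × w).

v × w:
i: 8·(-8) - 6·(-4) = -64 - (-24) = -40
j: 6·4 - 12·(-8) = 24 - (-96) = 120
k: 12·(-4) - 8·4 = -48 - 32 = -80
v × w = (-40, 120, -80)
u · (v × w) = (-6)·(-40) + 3·120 + 7·(-80) = 240 + 360 - 560 = 40

40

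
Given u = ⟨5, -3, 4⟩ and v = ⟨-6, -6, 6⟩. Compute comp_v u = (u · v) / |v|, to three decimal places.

u · v = 5·(-6) + (-3)·(-6) + 4·6 = -30 + 18 + 24 = 12
|v| = √(36 + 36 + 36) = √108 ≈ 10.3923
comp_v u = 12 / √108 ≈ 1.155

1.155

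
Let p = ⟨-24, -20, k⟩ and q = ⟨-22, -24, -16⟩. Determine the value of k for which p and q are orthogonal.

63

p · q = (-24)·(-22) + (-20)·(-24) + k·(-16) = 1008 - 16k
Set equal to 0: -16k = -1008, so k = 63.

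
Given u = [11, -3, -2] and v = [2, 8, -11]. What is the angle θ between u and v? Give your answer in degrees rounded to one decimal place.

82.8

u · v = 11·2 + (-3)·8 + (-2)·(-11) = 22 - 24 + 22 = 20
|u|² = 121 + 9 + 4 = 134,  |u| = √134 ≈ 11.575837
|v|² = 4 + 64 + 121 = 189,  |v| = √189 ≈ 13.747727
cos θ = 20 / (11.575837 · 13.747727) ≈ 0.12567
θ = arccos(0.12567) ≈ 82.8°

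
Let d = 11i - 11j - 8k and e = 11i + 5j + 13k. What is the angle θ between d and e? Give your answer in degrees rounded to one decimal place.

d · e = 11·11 + (-11)·5 + (-8)·13 = 121 - 55 - 104 = -38
|d|² = 121 + 121 + 64 = 306,  |d| = √306 ≈ 17.492856
|e|² = 121 + 25 + 169 = 315,  |e| = √315 ≈ 17.748239
cos θ = -38 / (17.492856 · 17.748239) ≈ -0.12240
θ = arccos(-0.12240) ≈ 97.0°

97.0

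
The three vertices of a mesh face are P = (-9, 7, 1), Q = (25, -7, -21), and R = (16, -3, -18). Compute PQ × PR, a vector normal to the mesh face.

(46, 96, 10)

PQ = (34, -14, -22)
PR = (25, -10, -19)
i: (-14)·(-19) - (-22)·(-10) = 266 - 220 = 46
j: (-22)·25 - 34·(-19) = -550 - (-646) = 96
k: 34·(-10) - (-14)·25 = -340 - (-350) = 10
PQ × PR = (46, 96, 10)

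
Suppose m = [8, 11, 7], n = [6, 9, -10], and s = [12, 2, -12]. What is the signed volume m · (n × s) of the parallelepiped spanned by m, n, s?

n × s:
i: 9·(-12) - (-10)·2 = -108 - (-20) = -88
j: (-10)·12 - 6·(-12) = -120 - (-72) = -48
k: 6·2 - 9·12 = 12 - 108 = -96
n × s = (-88, -48, -96)
m · (n × s) = 8·(-88) + 11·(-48) + 7·(-96) = -704 - 528 - 672 = -1904

-1904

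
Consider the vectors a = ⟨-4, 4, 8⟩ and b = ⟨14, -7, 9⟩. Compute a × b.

(92, 148, -28)

i: 4·9 - 8·(-7) = 36 - (-56) = 92
j: 8·14 - (-4)·9 = 112 - (-36) = 148
k: (-4)·(-7) - 4·14 = 28 - 56 = -28
a × b = (92, 148, -28)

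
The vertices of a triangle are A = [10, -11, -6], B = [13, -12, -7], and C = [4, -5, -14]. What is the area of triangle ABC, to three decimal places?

17.607

AB = (3, -1, -1),  AC = (-6, 6, -8)
i: (-1)·(-8) - (-1)·6 = 8 - (-6) = 14
j: (-1)·(-6) - 3·(-8) = 6 - (-24) = 30
k: 3·6 - (-1)·(-6) = 18 - 6 = 12
AB × AC = (14, 30, 12)
|AB × AC| = √1240 ≈ 35.2136
area = ½ · 35.2136 ≈ 17.607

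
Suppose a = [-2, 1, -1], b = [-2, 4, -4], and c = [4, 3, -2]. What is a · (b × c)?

-6

b × c:
i: 4·(-2) - (-4)·3 = -8 - (-12) = 4
j: (-4)·4 - (-2)·(-2) = -16 - 4 = -20
k: (-2)·3 - 4·4 = -6 - 16 = -22
b × c = (4, -20, -22)
a · (b × c) = (-2)·4 + 1·(-20) + (-1)·(-22) = -8 - 20 + 22 = -6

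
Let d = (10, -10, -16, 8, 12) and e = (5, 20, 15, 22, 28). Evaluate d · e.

122

d · e = 10·5 + (-10)·20 + (-16)·15 + 8·22 + 12·28 = 50 - 200 - 240 + 176 + 336 = 122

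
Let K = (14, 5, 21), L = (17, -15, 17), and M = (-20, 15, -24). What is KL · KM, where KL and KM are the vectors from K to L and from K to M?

KL = L − K = (3, -20, -4)
KM = M − K = (-34, 10, -45)
KL · KM = 3·(-34) + (-20)·10 + (-4)·(-45) = -102 - 200 + 180 = -122

-122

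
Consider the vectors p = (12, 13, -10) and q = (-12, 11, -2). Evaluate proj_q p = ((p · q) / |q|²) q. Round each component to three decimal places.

p · q = 12·(-12) + 13·11 + (-10)·(-2) = -144 + 143 + 20 = 19
|q|² = 144 + 121 + 4 = 269
proj_q p = (19/269) · (-12, 11, -2) ≈ (-0.848, 0.777, -0.141)

(-0.848, 0.777, -0.141)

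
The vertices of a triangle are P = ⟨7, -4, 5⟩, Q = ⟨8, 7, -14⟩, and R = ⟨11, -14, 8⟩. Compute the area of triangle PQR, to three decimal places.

91.932

PQ = (1, 11, -19),  PR = (4, -10, 3)
i: 11·3 - (-19)·(-10) = 33 - 190 = -157
j: (-19)·4 - 1·3 = -76 - 3 = -79
k: 1·(-10) - 11·4 = -10 - 44 = -54
PQ × PR = (-157, -79, -54)
|PQ × PR| = √33806 ≈ 183.8641
area = ½ · 183.8641 ≈ 91.932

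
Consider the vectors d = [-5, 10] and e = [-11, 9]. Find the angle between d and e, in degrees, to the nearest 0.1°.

24.1

d · e = (-5)·(-11) + 10·9 = 55 + 90 = 145
|d|² = 25 + 100 = 125,  |d| = √125 ≈ 11.180340
|e|² = 121 + 81 = 202,  |e| = √202 ≈ 14.212670
cos θ = 145 / (11.180340 · 14.212670) ≈ 0.91251
θ = arccos(0.91251) ≈ 24.1°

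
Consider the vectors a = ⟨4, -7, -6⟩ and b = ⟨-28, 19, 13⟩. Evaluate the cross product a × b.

i: (-7)·13 - (-6)·19 = -91 - (-114) = 23
j: (-6)·(-28) - 4·13 = 168 - 52 = 116
k: 4·19 - (-7)·(-28) = 76 - 196 = -120
a × b = (23, 116, -120)

(23, 116, -120)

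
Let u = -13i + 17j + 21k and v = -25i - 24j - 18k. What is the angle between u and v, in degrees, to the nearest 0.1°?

u · v = (-13)·(-25) + 17·(-24) + 21·(-18) = 325 - 408 - 378 = -461
|u|² = 169 + 289 + 441 = 899,  |u| = √899 ≈ 29.983329
|v|² = 625 + 576 + 324 = 1525,  |v| = √1525 ≈ 39.051248
cos θ = -461 / (29.983329 · 39.051248) ≈ -0.39372
θ = arccos(-0.39372) ≈ 113.2°

113.2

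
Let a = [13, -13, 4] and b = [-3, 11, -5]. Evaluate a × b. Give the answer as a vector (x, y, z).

(21, 53, 104)

i: (-13)·(-5) - 4·11 = 65 - 44 = 21
j: 4·(-3) - 13·(-5) = -12 - (-65) = 53
k: 13·11 - (-13)·(-3) = 143 - 39 = 104
a × b = (21, 53, 104)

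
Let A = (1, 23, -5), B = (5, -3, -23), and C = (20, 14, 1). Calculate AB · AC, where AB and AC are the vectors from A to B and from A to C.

AB = B − A = (4, -26, -18)
AC = C − A = (19, -9, 6)
AB · AC = 4·19 + (-26)·(-9) + (-18)·6 = 76 + 234 - 108 = 202

202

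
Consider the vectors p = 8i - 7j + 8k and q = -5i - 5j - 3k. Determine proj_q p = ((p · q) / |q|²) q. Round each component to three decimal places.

(2.458, 2.458, 1.475)

p · q = 8·(-5) + (-7)·(-5) + 8·(-3) = -40 + 35 - 24 = -29
|q|² = 25 + 25 + 9 = 59
proj_q p = (-29/59) · (-5, -5, -3) ≈ (2.458, 2.458, 1.475)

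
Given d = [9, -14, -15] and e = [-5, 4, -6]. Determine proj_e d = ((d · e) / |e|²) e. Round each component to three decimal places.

d · e = 9·(-5) + (-14)·4 + (-15)·(-6) = -45 - 56 + 90 = -11
|e|² = 25 + 16 + 36 = 77
proj_e d = (-11/77) · (-5, 4, -6) ≈ (0.714, -0.571, 0.857)

(0.714, -0.571, 0.857)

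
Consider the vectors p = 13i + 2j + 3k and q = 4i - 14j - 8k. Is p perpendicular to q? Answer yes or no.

p · q = 13·4 + 2·(-14) + 3·(-8) = 52 - 28 - 24 = 0
Zero, so the vectors are orthogonal.

yes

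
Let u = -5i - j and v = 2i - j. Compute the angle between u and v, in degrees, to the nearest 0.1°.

142.1

u · v = (-5)·2 + (-1)·(-1) = -10 + 1 = -9
|u|² = 25 + 1 = 26,  |u| = √26 ≈ 5.099020
|v|² = 4 + 1 = 5,  |v| = √5 ≈ 2.236068
cos θ = -9 / (5.099020 · 2.236068) ≈ -0.78935
θ = arccos(-0.78935) ≈ 142.1°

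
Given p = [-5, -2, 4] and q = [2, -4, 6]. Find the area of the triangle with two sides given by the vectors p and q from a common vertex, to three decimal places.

22.561

i: (-2)·6 - 4·(-4) = -12 - (-16) = 4
j: 4·2 - (-5)·6 = 8 - (-30) = 38
k: (-5)·(-4) - (-2)·2 = 20 - (-4) = 24
p × q = (4, 38, 24)
|p × q| = √(4² + 38² + 24²) = √2036 ≈ 45.1221
area = ½ · 45.1221 ≈ 22.561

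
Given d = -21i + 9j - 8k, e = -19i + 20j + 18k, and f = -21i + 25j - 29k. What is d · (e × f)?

e × f:
i: 20·(-29) - 18·25 = -580 - 450 = -1030
j: 18·(-21) - (-19)·(-29) = -378 - 551 = -929
k: (-19)·25 - 20·(-21) = -475 - (-420) = -55
e × f = (-1030, -929, -55)
d · (e × f) = (-21)·(-1030) + 9·(-929) + (-8)·(-55) = 21630 - 8361 + 440 = 13709

13709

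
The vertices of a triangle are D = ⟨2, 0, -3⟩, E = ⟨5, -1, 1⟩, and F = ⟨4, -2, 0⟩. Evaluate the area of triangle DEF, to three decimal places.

DE = (3, -1, 4),  DF = (2, -2, 3)
i: (-1)·3 - 4·(-2) = -3 - (-8) = 5
j: 4·2 - 3·3 = 8 - 9 = -1
k: 3·(-2) - (-1)·2 = -6 - (-2) = -4
DE × DF = (5, -1, -4)
|DE × DF| = √42 ≈ 6.4807
area = ½ · 6.4807 ≈ 3.240

3.240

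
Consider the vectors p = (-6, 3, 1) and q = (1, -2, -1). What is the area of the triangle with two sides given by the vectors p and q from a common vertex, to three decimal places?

5.172

i: 3·(-1) - 1·(-2) = -3 - (-2) = -1
j: 1·1 - (-6)·(-1) = 1 - 6 = -5
k: (-6)·(-2) - 3·1 = 12 - 3 = 9
p × q = (-1, -5, 9)
|p × q| = √((-1)² + (-5)² + 9²) = √107 ≈ 10.3441
area = ½ · 10.3441 ≈ 5.172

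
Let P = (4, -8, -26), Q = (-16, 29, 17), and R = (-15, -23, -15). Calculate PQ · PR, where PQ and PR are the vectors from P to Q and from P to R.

PQ = Q − P = (-20, 37, 43)
PR = R − P = (-19, -15, 11)
PQ · PR = (-20)·(-19) + 37·(-15) + 43·11 = 380 - 555 + 473 = 298

298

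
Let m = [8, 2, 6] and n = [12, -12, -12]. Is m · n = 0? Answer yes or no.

yes

m · n = 8·12 + 2·(-12) + 6·(-12) = 96 - 24 - 72 = 0
Zero, so the vectors are orthogonal.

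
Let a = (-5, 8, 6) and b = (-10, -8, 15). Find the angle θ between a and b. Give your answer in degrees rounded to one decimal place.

a · b = (-5)·(-10) + 8·(-8) + 6·15 = 50 - 64 + 90 = 76
|a|² = 25 + 64 + 36 = 125,  |a| = √125 ≈ 11.180340
|b|² = 100 + 64 + 225 = 389,  |b| = √389 ≈ 19.723083
cos θ = 76 / (11.180340 · 19.723083) ≈ 0.34465
θ = arccos(0.34465) ≈ 69.8°

69.8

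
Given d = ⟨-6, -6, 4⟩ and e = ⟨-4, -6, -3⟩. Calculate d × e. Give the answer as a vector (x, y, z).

i: (-6)·(-3) - 4·(-6) = 18 - (-24) = 42
j: 4·(-4) - (-6)·(-3) = -16 - 18 = -34
k: (-6)·(-6) - (-6)·(-4) = 36 - 24 = 12
d × e = (42, -34, 12)

(42, -34, 12)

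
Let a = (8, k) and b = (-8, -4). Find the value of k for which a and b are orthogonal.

-16

a · b = 8·(-8) + k·(-4) = -64 - 4k
Set equal to 0: -4k = 64, so k = -16.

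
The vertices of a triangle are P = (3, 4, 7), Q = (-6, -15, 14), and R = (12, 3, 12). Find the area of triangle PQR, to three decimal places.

113.807

PQ = (-9, -19, 7),  PR = (9, -1, 5)
i: (-19)·5 - 7·(-1) = -95 - (-7) = -88
j: 7·9 - (-9)·5 = 63 - (-45) = 108
k: (-9)·(-1) - (-19)·9 = 9 - (-171) = 180
PQ × PR = (-88, 108, 180)
|PQ × PR| = √51808 ≈ 227.6137
area = ½ · 227.6137 ≈ 113.807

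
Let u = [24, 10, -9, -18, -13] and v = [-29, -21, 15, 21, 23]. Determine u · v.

u · v = 24·(-29) + 10·(-21) + (-9)·15 + (-18)·21 + (-13)·23 = -696 - 210 - 135 - 378 - 299 = -1718

-1718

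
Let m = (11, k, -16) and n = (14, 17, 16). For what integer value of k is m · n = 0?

6

m · n = 11·14 + k·17 + (-16)·16 = -102 + 17k
Set equal to 0: 17k = 102, so k = 6.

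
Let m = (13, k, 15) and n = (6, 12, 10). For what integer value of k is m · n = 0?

m · n = 13·6 + k·12 + 15·10 = 228 + 12k
Set equal to 0: 12k = -228, so k = -19.

-19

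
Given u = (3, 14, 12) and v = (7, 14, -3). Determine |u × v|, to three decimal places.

236.400

i: 14·(-3) - 12·14 = -42 - 168 = -210
j: 12·7 - 3·(-3) = 84 - (-9) = 93
k: 3·14 - 14·7 = 42 - 98 = -56
u × v = (-210, 93, -56)
|u × v| = √((-210)² + 93² + (-56)²) = √55885 ≈ 236.4001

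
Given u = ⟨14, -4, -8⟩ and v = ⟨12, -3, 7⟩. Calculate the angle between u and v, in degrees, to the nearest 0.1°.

58.3

u · v = 14·12 + (-4)·(-3) + (-8)·7 = 168 + 12 - 56 = 124
|u|² = 196 + 16 + 64 = 276,  |u| = √276 ≈ 16.613248
|v|² = 144 + 9 + 49 = 202,  |v| = √202 ≈ 14.212670
cos θ = 124 / (16.613248 · 14.212670) ≈ 0.52516
θ = arccos(0.52516) ≈ 58.3°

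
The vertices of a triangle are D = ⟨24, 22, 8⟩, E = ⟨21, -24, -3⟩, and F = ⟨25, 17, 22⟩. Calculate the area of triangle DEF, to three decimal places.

351.171

DE = (-3, -46, -11),  DF = (1, -5, 14)
i: (-46)·14 - (-11)·(-5) = -644 - 55 = -699
j: (-11)·1 - (-3)·14 = -11 - (-42) = 31
k: (-3)·(-5) - (-46)·1 = 15 - (-46) = 61
DE × DF = (-699, 31, 61)
|DE × DF| = √493283 ≈ 702.3411
area = ½ · 702.3411 ≈ 351.171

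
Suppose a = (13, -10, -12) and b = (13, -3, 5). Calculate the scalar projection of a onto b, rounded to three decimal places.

9.756

a · b = 13·13 + (-10)·(-3) + (-12)·5 = 169 + 30 - 60 = 139
|b| = √(169 + 9 + 25) = √203 ≈ 14.2478
comp_b a = 139 / √203 ≈ 9.756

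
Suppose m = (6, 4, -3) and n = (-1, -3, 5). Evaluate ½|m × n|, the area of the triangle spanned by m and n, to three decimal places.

16.171

i: 4·5 - (-3)·(-3) = 20 - 9 = 11
j: (-3)·(-1) - 6·5 = 3 - 30 = -27
k: 6·(-3) - 4·(-1) = -18 - (-4) = -14
m × n = (11, -27, -14)
|m × n| = √(11² + (-27)² + (-14)²) = √1046 ≈ 32.3419
area = ½ · 32.3419 ≈ 16.171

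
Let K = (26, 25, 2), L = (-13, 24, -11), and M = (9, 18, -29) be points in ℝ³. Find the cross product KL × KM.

KL = (-39, -1, -13)
KM = (-17, -7, -31)
i: (-1)·(-31) - (-13)·(-7) = 31 - 91 = -60
j: (-13)·(-17) - (-39)·(-31) = 221 - 1209 = -988
k: (-39)·(-7) - (-1)·(-17) = 273 - 17 = 256
KL × KM = (-60, -988, 256)

(-60, -988, 256)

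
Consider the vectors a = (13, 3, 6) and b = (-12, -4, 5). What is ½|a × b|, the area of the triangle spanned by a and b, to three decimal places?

71.669

i: 3·5 - 6·(-4) = 15 - (-24) = 39
j: 6·(-12) - 13·5 = -72 - 65 = -137
k: 13·(-4) - 3·(-12) = -52 - (-36) = -16
a × b = (39, -137, -16)
|a × b| = √(39² + (-137)² + (-16)²) = √20546 ≈ 143.3388
area = ½ · 143.3388 ≈ 71.669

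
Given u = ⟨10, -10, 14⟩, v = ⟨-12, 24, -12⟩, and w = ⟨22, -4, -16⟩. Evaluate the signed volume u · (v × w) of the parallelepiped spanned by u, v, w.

v × w:
i: 24·(-16) - (-12)·(-4) = -384 - 48 = -432
j: (-12)·22 - (-12)·(-16) = -264 - 192 = -456
k: (-12)·(-4) - 24·22 = 48 - 528 = -480
v × w = (-432, -456, -480)
u · (v × w) = 10·(-432) + (-10)·(-456) + 14·(-480) = -4320 + 4560 - 6720 = -6480

-6480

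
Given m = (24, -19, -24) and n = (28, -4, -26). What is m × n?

(398, -48, 436)

i: (-19)·(-26) - (-24)·(-4) = 494 - 96 = 398
j: (-24)·28 - 24·(-26) = -672 - (-624) = -48
k: 24·(-4) - (-19)·28 = -96 - (-532) = 436
m × n = (398, -48, 436)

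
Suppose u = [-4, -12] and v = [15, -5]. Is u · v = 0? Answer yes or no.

u · v = (-4)·15 + (-12)·(-5) = -60 + 60 = 0
Zero, so the vectors are orthogonal.

yes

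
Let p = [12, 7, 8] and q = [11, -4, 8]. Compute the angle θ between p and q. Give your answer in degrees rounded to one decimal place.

42.3

p · q = 12·11 + 7·(-4) + 8·8 = 132 - 28 + 64 = 168
|p|² = 144 + 49 + 64 = 257,  |p| = √257 ≈ 16.031220
|q|² = 121 + 16 + 64 = 201,  |q| = √201 ≈ 14.177447
cos θ = 168 / (16.031220 · 14.177447) ≈ 0.73917
θ = arccos(0.73917) ≈ 42.3°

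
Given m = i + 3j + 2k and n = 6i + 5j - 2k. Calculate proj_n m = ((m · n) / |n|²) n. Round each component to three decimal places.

m · n = 1·6 + 3·5 + 2·(-2) = 6 + 15 - 4 = 17
|n|² = 36 + 25 + 4 = 65
proj_n m = (17/65) · (6, 5, -2) ≈ (1.569, 1.308, -0.523)

(1.569, 1.308, -0.523)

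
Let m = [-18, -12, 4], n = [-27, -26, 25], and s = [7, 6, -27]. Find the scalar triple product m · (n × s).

-3208

n × s:
i: (-26)·(-27) - 25·6 = 702 - 150 = 552
j: 25·7 - (-27)·(-27) = 175 - 729 = -554
k: (-27)·6 - (-26)·7 = -162 - (-182) = 20
n × s = (552, -554, 20)
m · (n × s) = (-18)·552 + (-12)·(-554) + 4·20 = -9936 + 6648 + 80 = -3208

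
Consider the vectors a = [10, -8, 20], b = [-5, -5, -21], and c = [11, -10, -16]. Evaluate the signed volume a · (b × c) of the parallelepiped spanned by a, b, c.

3288

b × c:
i: (-5)·(-16) - (-21)·(-10) = 80 - 210 = -130
j: (-21)·11 - (-5)·(-16) = -231 - 80 = -311
k: (-5)·(-10) - (-5)·11 = 50 - (-55) = 105
b × c = (-130, -311, 105)
a · (b × c) = 10·(-130) + (-8)·(-311) + 20·105 = -1300 + 2488 + 2100 = 3288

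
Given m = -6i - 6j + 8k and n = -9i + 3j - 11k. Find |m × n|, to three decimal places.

i: (-6)·(-11) - 8·3 = 66 - 24 = 42
j: 8·(-9) - (-6)·(-11) = -72 - 66 = -138
k: (-6)·3 - (-6)·(-9) = -18 - 54 = -72
m × n = (42, -138, -72)
|m × n| = √(42² + (-138)² + (-72)²) = √25992 ≈ 161.2203

161.220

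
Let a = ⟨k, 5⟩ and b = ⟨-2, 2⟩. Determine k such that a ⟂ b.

a · b = k·(-2) + 5·2 = 10 - 2k
Set equal to 0: -2k = -10, so k = 5.

5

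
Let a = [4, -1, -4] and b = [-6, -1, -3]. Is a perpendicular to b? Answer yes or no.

a · b = 4·(-6) + (-1)·(-1) + (-4)·(-3) = -24 + 1 + 12 = -11
Nonzero, so the vectors are not orthogonal.

no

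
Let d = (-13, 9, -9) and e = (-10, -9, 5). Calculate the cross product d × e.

(-36, 155, 207)

i: 9·5 - (-9)·(-9) = 45 - 81 = -36
j: (-9)·(-10) - (-13)·5 = 90 - (-65) = 155
k: (-13)·(-9) - 9·(-10) = 117 - (-90) = 207
d × e = (-36, 155, 207)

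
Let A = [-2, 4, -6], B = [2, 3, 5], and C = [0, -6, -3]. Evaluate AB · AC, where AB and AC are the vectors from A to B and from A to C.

51

AB = B − A = (4, -1, 11)
AC = C − A = (2, -10, 3)
AB · AC = 4·2 + (-1)·(-10) + 11·3 = 8 + 10 + 33 = 51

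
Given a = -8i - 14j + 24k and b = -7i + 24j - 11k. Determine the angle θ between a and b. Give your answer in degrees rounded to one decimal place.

a · b = (-8)·(-7) + (-14)·24 + 24·(-11) = 56 - 336 - 264 = -544
|a|² = 64 + 196 + 576 = 836,  |a| = √836 ≈ 28.913665
|b|² = 49 + 576 + 121 = 746,  |b| = √746 ≈ 27.313001
cos θ = -544 / (28.913665 · 27.313001) ≈ -0.68885
θ = arccos(-0.68885) ≈ 133.5°

133.5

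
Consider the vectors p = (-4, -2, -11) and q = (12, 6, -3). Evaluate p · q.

-27

p · q = (-4)·12 + (-2)·6 + (-11)·(-3) = -48 - 12 + 33 = -27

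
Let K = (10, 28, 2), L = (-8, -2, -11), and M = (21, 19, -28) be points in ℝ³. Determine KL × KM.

(783, -683, 492)

KL = (-18, -30, -13)
KM = (11, -9, -30)
i: (-30)·(-30) - (-13)·(-9) = 900 - 117 = 783
j: (-13)·11 - (-18)·(-30) = -143 - 540 = -683
k: (-18)·(-9) - (-30)·11 = 162 - (-330) = 492
KL × KM = (783, -683, 492)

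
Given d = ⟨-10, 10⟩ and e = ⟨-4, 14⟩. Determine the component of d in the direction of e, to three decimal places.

12.362

d · e = (-10)·(-4) + 10·14 = 40 + 140 = 180
|e| = √(16 + 196) = √212 ≈ 14.5602
comp_e d = 180 / √212 ≈ 12.362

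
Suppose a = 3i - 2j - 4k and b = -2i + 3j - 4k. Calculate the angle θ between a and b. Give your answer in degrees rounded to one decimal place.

a · b = 3·(-2) + (-2)·3 + (-4)·(-4) = -6 - 6 + 16 = 4
|a|² = 9 + 4 + 16 = 29,  |a| = √29 ≈ 5.385165
|b|² = 4 + 9 + 16 = 29,  |b| = √29 ≈ 5.385165
cos θ = 4 / (5.385165 · 5.385165) ≈ 0.13793
θ = arccos(0.13793) ≈ 82.1°

82.1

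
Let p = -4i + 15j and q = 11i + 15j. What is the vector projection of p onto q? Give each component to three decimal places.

p · q = (-4)·11 + 15·15 = -44 + 225 = 181
|q|² = 121 + 225 = 346
proj_q p = (181/346) · (11, 15) ≈ (5.754, 7.847)

(5.754, 7.847)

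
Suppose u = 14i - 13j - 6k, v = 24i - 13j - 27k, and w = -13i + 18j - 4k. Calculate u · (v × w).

v × w:
i: (-13)·(-4) - (-27)·18 = 52 - (-486) = 538
j: (-27)·(-13) - 24·(-4) = 351 - (-96) = 447
k: 24·18 - (-13)·(-13) = 432 - 169 = 263
v × w = (538, 447, 263)
u · (v × w) = 14·538 + (-13)·447 + (-6)·263 = 7532 - 5811 - 1578 = 143

143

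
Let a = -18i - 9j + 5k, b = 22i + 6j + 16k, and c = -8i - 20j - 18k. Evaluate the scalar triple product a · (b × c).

b × c:
i: 6·(-18) - 16·(-20) = -108 - (-320) = 212
j: 16·(-8) - 22·(-18) = -128 - (-396) = 268
k: 22·(-20) - 6·(-8) = -440 - (-48) = -392
b × c = (212, 268, -392)
a · (b × c) = (-18)·212 + (-9)·268 + 5·(-392) = -3816 - 2412 - 1960 = -8188

-8188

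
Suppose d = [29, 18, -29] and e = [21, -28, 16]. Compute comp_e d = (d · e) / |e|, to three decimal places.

d · e = 29·21 + 18·(-28) + (-29)·16 = 609 - 504 - 464 = -359
|e| = √(441 + 784 + 256) = √1481 ≈ 38.4838
comp_e d = -359 / √1481 ≈ -9.329

-9.329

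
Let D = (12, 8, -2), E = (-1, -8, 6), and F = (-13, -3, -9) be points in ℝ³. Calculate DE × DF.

DE = (-13, -16, 8)
DF = (-25, -11, -7)
i: (-16)·(-7) - 8·(-11) = 112 - (-88) = 200
j: 8·(-25) - (-13)·(-7) = -200 - 91 = -291
k: (-13)·(-11) - (-16)·(-25) = 143 - 400 = -257
DE × DF = (200, -291, -257)

(200, -291, -257)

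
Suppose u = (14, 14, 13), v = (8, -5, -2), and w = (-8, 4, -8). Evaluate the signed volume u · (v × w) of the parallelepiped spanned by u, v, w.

v × w:
i: (-5)·(-8) - (-2)·4 = 40 - (-8) = 48
j: (-2)·(-8) - 8·(-8) = 16 - (-64) = 80
k: 8·4 - (-5)·(-8) = 32 - 40 = -8
v × w = (48, 80, -8)
u · (v × w) = 14·48 + 14·80 + 13·(-8) = 672 + 1120 - 104 = 1688

1688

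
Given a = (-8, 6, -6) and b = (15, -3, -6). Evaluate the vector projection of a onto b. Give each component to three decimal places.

a · b = (-8)·15 + 6·(-3) + (-6)·(-6) = -120 - 18 + 36 = -102
|b|² = 225 + 9 + 36 = 270
proj_b a = (-102/270) · (15, -3, -6) ≈ (-5.667, 1.133, 2.267)

(-5.667, 1.133, 2.267)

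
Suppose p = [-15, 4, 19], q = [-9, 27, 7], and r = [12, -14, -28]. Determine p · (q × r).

5436

q × r:
i: 27·(-28) - 7·(-14) = -756 - (-98) = -658
j: 7·12 - (-9)·(-28) = 84 - 252 = -168
k: (-9)·(-14) - 27·12 = 126 - 324 = -198
q × r = (-658, -168, -198)
p · (q × r) = (-15)·(-658) + 4·(-168) + 19·(-198) = 9870 - 672 - 3762 = 5436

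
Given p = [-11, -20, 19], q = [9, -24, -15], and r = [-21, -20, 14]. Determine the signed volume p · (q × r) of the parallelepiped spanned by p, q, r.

q × r:
i: (-24)·14 - (-15)·(-20) = -336 - 300 = -636
j: (-15)·(-21) - 9·14 = 315 - 126 = 189
k: 9·(-20) - (-24)·(-21) = -180 - 504 = -684
q × r = (-636, 189, -684)
p · (q × r) = (-11)·(-636) + (-20)·189 + 19·(-684) = 6996 - 3780 - 12996 = -9780

-9780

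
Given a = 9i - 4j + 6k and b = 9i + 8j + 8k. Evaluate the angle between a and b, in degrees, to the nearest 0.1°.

a · b = 9·9 + (-4)·8 + 6·8 = 81 - 32 + 48 = 97
|a|² = 81 + 16 + 36 = 133,  |a| = √133 ≈ 11.532563
|b|² = 81 + 64 + 64 = 209,  |b| = √209 ≈ 14.456832
cos θ = 97 / (11.532563 · 14.456832) ≈ 0.58180
θ = arccos(0.58180) ≈ 54.4°

54.4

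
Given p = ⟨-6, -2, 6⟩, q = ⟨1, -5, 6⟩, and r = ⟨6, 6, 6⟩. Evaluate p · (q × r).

q × r:
i: (-5)·6 - 6·6 = -30 - 36 = -66
j: 6·6 - 1·6 = 36 - 6 = 30
k: 1·6 - (-5)·6 = 6 - (-30) = 36
q × r = (-66, 30, 36)
p · (q × r) = (-6)·(-66) + (-2)·30 + 6·36 = 396 - 60 + 216 = 552

552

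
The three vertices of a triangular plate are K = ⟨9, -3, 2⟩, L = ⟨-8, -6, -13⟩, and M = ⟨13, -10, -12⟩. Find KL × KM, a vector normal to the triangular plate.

KL = (-17, -3, -15)
KM = (4, -7, -14)
i: (-3)·(-14) - (-15)·(-7) = 42 - 105 = -63
j: (-15)·4 - (-17)·(-14) = -60 - 238 = -298
k: (-17)·(-7) - (-3)·4 = 119 - (-12) = 131
KL × KM = (-63, -298, 131)

(-63, -298, 131)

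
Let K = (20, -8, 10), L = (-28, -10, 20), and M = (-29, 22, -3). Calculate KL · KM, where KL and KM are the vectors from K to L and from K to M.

2162

KL = L − K = (-48, -2, 10)
KM = M − K = (-49, 30, -13)
KL · KM = (-48)·(-49) + (-2)·30 + 10·(-13) = 2352 - 60 - 130 = 2162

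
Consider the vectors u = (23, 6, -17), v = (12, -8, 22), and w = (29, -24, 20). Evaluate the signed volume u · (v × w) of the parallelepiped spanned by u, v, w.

v × w:
i: (-8)·20 - 22·(-24) = -160 - (-528) = 368
j: 22·29 - 12·20 = 638 - 240 = 398
k: 12·(-24) - (-8)·29 = -288 - (-232) = -56
v × w = (368, 398, -56)
u · (v × w) = 23·368 + 6·398 + (-17)·(-56) = 8464 + 2388 + 952 = 11804

11804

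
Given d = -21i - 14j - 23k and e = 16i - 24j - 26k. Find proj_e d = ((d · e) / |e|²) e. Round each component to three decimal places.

(6.345, -9.517, -10.310)

d · e = (-21)·16 + (-14)·(-24) + (-23)·(-26) = -336 + 336 + 598 = 598
|e|² = 256 + 576 + 676 = 1508
proj_e d = (598/1508) · (16, -24, -26) ≈ (6.345, -9.517, -10.310)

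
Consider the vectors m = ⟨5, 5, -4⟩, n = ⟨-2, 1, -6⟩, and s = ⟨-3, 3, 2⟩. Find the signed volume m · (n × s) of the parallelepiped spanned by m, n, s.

n × s:
i: 1·2 - (-6)·3 = 2 - (-18) = 20
j: (-6)·(-3) - (-2)·2 = 18 - (-4) = 22
k: (-2)·3 - 1·(-3) = -6 - (-3) = -3
n × s = (20, 22, -3)
m · (n × s) = 5·20 + 5·22 + (-4)·(-3) = 100 + 110 + 12 = 222

222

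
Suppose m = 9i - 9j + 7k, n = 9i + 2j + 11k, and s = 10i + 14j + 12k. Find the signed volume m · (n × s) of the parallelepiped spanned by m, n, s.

-446

n × s:
i: 2·12 - 11·14 = 24 - 154 = -130
j: 11·10 - 9·12 = 110 - 108 = 2
k: 9·14 - 2·10 = 126 - 20 = 106
n × s = (-130, 2, 106)
m · (n × s) = 9·(-130) + (-9)·2 + 7·106 = -1170 - 18 + 742 = -446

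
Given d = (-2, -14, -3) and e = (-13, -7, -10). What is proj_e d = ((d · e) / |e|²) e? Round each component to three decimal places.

d · e = (-2)·(-13) + (-14)·(-7) + (-3)·(-10) = 26 + 98 + 30 = 154
|e|² = 169 + 49 + 100 = 318
proj_e d = (154/318) · (-13, -7, -10) ≈ (-6.296, -3.390, -4.843)

(-6.296, -3.390, -4.843)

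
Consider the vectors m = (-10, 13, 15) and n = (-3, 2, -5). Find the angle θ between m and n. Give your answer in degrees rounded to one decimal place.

m · n = (-10)·(-3) + 13·2 + 15·(-5) = 30 + 26 - 75 = -19
|m|² = 100 + 169 + 225 = 494,  |m| = √494 ≈ 22.226111
|n|² = 9 + 4 + 25 = 38,  |n| = √38 ≈ 6.164414
cos θ = -19 / (22.226111 · 6.164414) ≈ -0.13868
θ = arccos(-0.13868) ≈ 98.0°

98.0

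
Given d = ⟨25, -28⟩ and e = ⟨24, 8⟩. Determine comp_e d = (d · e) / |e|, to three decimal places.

d · e = 25·24 + (-28)·8 = 600 - 224 = 376
|e| = √(576 + 64) = √640 ≈ 25.2982
comp_e d = 376 / √640 ≈ 14.863

14.863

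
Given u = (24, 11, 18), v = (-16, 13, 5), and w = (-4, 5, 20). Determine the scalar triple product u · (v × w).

8436

v × w:
i: 13·20 - 5·5 = 260 - 25 = 235
j: 5·(-4) - (-16)·20 = -20 - (-320) = 300
k: (-16)·5 - 13·(-4) = -80 - (-52) = -28
v × w = (235, 300, -28)
u · (v × w) = 24·235 + 11·300 + 18·(-28) = 5640 + 3300 - 504 = 8436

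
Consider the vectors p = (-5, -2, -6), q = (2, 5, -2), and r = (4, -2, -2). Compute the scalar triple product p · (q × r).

q × r:
i: 5·(-2) - (-2)·(-2) = -10 - 4 = -14
j: (-2)·4 - 2·(-2) = -8 - (-4) = -4
k: 2·(-2) - 5·4 = -4 - 20 = -24
q × r = (-14, -4, -24)
p · (q × r) = (-5)·(-14) + (-2)·(-4) + (-6)·(-24) = 70 + 8 + 144 = 222

222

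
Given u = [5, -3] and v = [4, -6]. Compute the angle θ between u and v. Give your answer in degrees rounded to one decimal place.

u · v = 5·4 + (-3)·(-6) = 20 + 18 = 38
|u|² = 25 + 9 = 34,  |u| = √34 ≈ 5.830952
|v|² = 16 + 36 = 52,  |v| = √52 ≈ 7.211103
cos θ = 38 / (5.830952 · 7.211103) ≈ 0.90374
θ = arccos(0.90374) ≈ 25.3°

25.3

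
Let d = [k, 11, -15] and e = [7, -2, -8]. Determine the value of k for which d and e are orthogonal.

-14

d · e = k·7 + 11·(-2) + (-15)·(-8) = 98 + 7k
Set equal to 0: 7k = -98, so k = -14.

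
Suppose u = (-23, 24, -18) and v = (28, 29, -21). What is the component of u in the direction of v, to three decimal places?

u · v = (-23)·28 + 24·29 + (-18)·(-21) = -644 + 696 + 378 = 430
|v| = √(784 + 841 + 441) = √2066 ≈ 45.4533
comp_v u = 430 / √2066 ≈ 9.460

9.460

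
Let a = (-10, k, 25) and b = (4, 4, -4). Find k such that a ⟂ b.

a · b = (-10)·4 + k·4 + 25·(-4) = -140 + 4k
Set equal to 0: 4k = 140, so k = 35.

35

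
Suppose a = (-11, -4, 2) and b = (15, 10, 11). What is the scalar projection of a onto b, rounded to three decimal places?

a · b = (-11)·15 + (-4)·10 + 2·11 = -165 - 40 + 22 = -183
|b| = √(225 + 100 + 121) = √446 ≈ 21.1187
comp_b a = -183 / √446 ≈ -8.665

-8.665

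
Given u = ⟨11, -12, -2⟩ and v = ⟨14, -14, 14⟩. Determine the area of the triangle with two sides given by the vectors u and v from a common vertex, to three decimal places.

133.918

i: (-12)·14 - (-2)·(-14) = -168 - 28 = -196
j: (-2)·14 - 11·14 = -28 - 154 = -182
k: 11·(-14) - (-12)·14 = -154 - (-168) = 14
u × v = (-196, -182, 14)
|u × v| = √((-196)² + (-182)² + 14²) = √71736 ≈ 267.8358
area = ½ · 267.8358 ≈ 133.918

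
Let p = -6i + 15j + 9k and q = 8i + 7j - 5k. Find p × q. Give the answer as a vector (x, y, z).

i: 15·(-5) - 9·7 = -75 - 63 = -138
j: 9·8 - (-6)·(-5) = 72 - 30 = 42
k: (-6)·7 - 15·8 = -42 - 120 = -162
p × q = (-138, 42, -162)

(-138, 42, -162)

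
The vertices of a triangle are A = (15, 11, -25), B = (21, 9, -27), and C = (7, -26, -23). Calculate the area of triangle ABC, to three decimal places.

125.244

AB = (6, -2, -2),  AC = (-8, -37, 2)
i: (-2)·2 - (-2)·(-37) = -4 - 74 = -78
j: (-2)·(-8) - 6·2 = 16 - 12 = 4
k: 6·(-37) - (-2)·(-8) = -222 - 16 = -238
AB × AC = (-78, 4, -238)
|AB × AC| = √62744 ≈ 250.4875
area = ½ · 250.4875 ≈ 125.244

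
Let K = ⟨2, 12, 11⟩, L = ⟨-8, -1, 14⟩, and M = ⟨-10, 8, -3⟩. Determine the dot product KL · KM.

KL = L − K = (-10, -13, 3)
KM = M − K = (-12, -4, -14)
KL · KM = (-10)·(-12) + (-13)·(-4) + 3·(-14) = 120 + 52 - 42 = 130

130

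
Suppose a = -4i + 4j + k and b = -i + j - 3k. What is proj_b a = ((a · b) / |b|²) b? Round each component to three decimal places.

a · b = (-4)·(-1) + 4·1 + 1·(-3) = 4 + 4 - 3 = 5
|b|² = 1 + 1 + 9 = 11
proj_b a = (5/11) · (-1, 1, -3) ≈ (-0.455, 0.455, -1.364)

(-0.455, 0.455, -1.364)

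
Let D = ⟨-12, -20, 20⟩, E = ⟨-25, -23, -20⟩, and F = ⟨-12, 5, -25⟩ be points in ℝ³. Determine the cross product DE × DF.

(1135, -585, -325)

DE = (-13, -3, -40)
DF = (0, 25, -45)
i: (-3)·(-45) - (-40)·25 = 135 - (-1000) = 1135
j: (-40)·0 - (-13)·(-45) = 0 - 585 = -585
k: (-13)·25 - (-3)·0 = -325 - 0 = -325
DE × DF = (1135, -585, -325)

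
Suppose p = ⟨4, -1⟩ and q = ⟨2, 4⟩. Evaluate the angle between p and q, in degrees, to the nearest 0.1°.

77.5

p · q = 4·2 + (-1)·4 = 8 - 4 = 4
|p|² = 16 + 1 = 17,  |p| = √17 ≈ 4.123106
|q|² = 4 + 16 = 20,  |q| = √20 ≈ 4.472136
cos θ = 4 / (4.123106 · 4.472136) ≈ 0.21693
θ = arccos(0.21693) ≈ 77.5°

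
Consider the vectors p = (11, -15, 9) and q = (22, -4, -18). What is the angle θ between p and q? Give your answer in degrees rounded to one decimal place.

76.3

p · q = 11·22 + (-15)·(-4) + 9·(-18) = 242 + 60 - 162 = 140
|p|² = 121 + 225 + 81 = 427,  |p| = √427 ≈ 20.663978
|q|² = 484 + 16 + 324 = 824,  |q| = √824 ≈ 28.705400
cos θ = 140 / (20.663978 · 28.705400) ≈ 0.23602
θ = arccos(0.23602) ≈ 76.3°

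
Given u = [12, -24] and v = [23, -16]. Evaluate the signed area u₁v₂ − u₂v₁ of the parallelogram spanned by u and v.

12·(-16) - (-24)·23 = -192 - (-552) = 360

360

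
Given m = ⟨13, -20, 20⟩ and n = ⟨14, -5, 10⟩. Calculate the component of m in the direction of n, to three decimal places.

m · n = 13·14 + (-20)·(-5) + 20·10 = 182 + 100 + 200 = 482
|n| = √(196 + 25 + 100) = √321 ≈ 17.9165
comp_n m = 482 / √321 ≈ 26.903

26.903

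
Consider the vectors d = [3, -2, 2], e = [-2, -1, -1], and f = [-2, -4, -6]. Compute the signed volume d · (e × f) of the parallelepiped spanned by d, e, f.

38

e × f:
i: (-1)·(-6) - (-1)·(-4) = 6 - 4 = 2
j: (-1)·(-2) - (-2)·(-6) = 2 - 12 = -10
k: (-2)·(-4) - (-1)·(-2) = 8 - 2 = 6
e × f = (2, -10, 6)
d · (e × f) = 3·2 + (-2)·(-10) + 2·6 = 6 + 20 + 12 = 38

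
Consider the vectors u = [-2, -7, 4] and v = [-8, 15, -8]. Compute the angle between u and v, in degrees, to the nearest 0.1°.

140.8

u · v = (-2)·(-8) + (-7)·15 + 4·(-8) = 16 - 105 - 32 = -121
|u|² = 4 + 49 + 16 = 69,  |u| = √69 ≈ 8.306624
|v|² = 64 + 225 + 64 = 353,  |v| = √353 ≈ 18.788294
cos θ = -121 / (8.306624 · 18.788294) ≈ -0.77531
θ = arccos(-0.77531) ≈ 140.8°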